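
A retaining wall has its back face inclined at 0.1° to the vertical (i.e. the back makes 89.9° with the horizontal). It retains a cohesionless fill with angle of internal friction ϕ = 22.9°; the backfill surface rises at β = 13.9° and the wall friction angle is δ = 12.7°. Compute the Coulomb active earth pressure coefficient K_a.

K_a = sin²(α+φ) / [sin²α · sin(α−δ) · (1 + √{sin(φ+δ)sin(φ−β) / (sin(α−δ)sin(α+β))})²].
With α = 89.9°, φ = 22.9°, δ = 12.7°, β = 13.9°: K_a = 0.5078.

0.508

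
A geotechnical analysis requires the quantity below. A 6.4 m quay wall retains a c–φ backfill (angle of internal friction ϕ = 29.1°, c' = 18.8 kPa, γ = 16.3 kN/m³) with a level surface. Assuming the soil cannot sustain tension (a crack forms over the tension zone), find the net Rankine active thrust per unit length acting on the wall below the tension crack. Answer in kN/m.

17.3 kN/m

K_a = 0.3456; √K_a = 0.5879.
Tension-crack depth z_c = 2c/(γ√K_a) = 2×18.8/(16.3×0.5879) = 3.924 m.
σ_a at base = K_a γ H − 2c√K_a = 0.3456×16.3×6.4 − 2×18.8×0.5879 = 13.95 kPa.
P_a = ½ × 13.95 × (H − z_c) = 0.5×13.95×2.476 = 17.27 kN/m.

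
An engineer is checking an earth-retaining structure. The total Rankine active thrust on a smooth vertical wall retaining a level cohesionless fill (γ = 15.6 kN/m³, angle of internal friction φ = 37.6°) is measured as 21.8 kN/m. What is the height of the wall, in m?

3.40 m

K_a = 0.2421. P_a = ½ K_a γ H² ⇒ H = √(2P_a/(K_a γ)).
H = √(2×21.8/(0.2421×15.6)) = 3.398 m.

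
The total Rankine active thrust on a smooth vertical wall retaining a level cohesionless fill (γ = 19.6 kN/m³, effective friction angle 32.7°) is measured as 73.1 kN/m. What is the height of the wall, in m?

K_a = 0.2985. P_a = ½ K_a γ H² ⇒ H = √(2P_a/(K_a γ)).
H = √(2×73.1/(0.2985×19.6)) = 4.999 m.

5.00 m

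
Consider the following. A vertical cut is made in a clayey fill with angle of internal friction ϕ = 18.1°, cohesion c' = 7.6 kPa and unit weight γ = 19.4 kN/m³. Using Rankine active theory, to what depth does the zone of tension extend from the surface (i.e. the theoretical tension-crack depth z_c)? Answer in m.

1.08 m

K_a = tan²(45° − 18.1°/2) = 0.5259; √K_a = 0.7252.
The active pressure is zero where K_a γ z = 2c√K_a, so z_c = 2c/(γ√K_a) = 2×7.6/(19.4×0.7252) = 1.080 m.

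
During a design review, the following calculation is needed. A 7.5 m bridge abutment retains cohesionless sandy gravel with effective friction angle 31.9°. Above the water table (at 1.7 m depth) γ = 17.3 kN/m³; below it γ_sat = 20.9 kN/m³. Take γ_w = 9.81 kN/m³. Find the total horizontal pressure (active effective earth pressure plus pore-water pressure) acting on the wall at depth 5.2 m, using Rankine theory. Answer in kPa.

K_a = (1 − sin φ)/(1 + sin φ) = 0.3085.
γ' = 20.9 − 9.81 = 11.09 kN/m³.
Effective vertical stress at 5.2 m: σ'_v = 17.3×1.7 + 11.09×3.50 = 68.22 kPa.
σ'_h = K_a σ'_v = 0.3085 × 68.22 = 21.05 kPa; u = γ_w × 3.50 = 34.34 kPa.
Total σ_h = 21.05 + 34.34 = 55.38 kPa.

55.4 kPa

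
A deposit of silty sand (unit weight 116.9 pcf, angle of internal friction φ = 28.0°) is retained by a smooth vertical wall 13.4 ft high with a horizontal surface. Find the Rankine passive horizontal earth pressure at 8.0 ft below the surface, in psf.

2590 psf

K_p = (1 + sin φ)/(1 − sin φ) = 2.770.
σ_h = K_p γ z = 2.770 × 116.9 × 8.0 = 2590 psf.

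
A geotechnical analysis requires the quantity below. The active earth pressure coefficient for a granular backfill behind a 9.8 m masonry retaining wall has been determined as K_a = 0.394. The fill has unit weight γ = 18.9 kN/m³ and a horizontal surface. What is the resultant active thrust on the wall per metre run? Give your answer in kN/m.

P = ½ K_a γ H² = 0.5 × 0.394 × 18.9 × 9.8² = 357.6 kN/m.

358 kN/m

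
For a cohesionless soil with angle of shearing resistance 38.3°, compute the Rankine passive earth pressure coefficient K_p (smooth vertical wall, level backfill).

4.26

K_p = (1 + sin φ)/(1 − sin φ) = tan²(45° + 38.3°/2) = 4.260.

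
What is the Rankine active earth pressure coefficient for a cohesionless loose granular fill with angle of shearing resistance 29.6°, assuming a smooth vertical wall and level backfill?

0.339

K_a = (1 − sin φ)/(1 + sin φ) = (1 − sin 29.6°)/(1 + sin 29.6°) = 0.3387.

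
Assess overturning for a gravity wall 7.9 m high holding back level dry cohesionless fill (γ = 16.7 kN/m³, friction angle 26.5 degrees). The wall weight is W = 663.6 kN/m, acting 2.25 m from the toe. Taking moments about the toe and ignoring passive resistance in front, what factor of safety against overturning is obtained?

K_a = tan²(45° − 26.5°/2) = 0.3829.
P_a = ½K_aγH² = 0.5×0.3829×16.7×7.9² = 199.6 kN/m, acting at H/3 = 2.633 m above the base.
Overturning moment M_o = P_a × H/3 = 199.6 × 2.633 = 525.5.
Resisting moment M_r = W × 2.25 = 663.6 × 2.25 = 1493.
FS_overturning = M_r/M_o = 1493/525.5 = 2.841.

2.84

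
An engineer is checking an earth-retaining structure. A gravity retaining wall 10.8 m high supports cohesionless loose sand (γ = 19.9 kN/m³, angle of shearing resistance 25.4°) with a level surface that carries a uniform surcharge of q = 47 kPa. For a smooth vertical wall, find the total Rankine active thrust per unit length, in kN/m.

K_a = tan²(45° − φ/2) = 0.3996.
Soil triangle: ½ K_a γ H² = 0.5×0.3996×19.9×10.8² = 463.8 kN/m.
Surcharge rectangle: K_a q H = 0.3996×47×10.8 = 202.9 kN/m.
Total = 463.8 + 202.9 = 666.7 kN/m.

667 kN/m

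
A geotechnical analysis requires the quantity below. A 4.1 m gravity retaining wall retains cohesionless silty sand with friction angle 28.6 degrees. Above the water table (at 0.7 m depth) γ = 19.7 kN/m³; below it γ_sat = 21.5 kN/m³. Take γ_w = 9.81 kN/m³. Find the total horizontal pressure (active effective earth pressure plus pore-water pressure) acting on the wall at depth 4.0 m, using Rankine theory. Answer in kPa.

50.8 kPa

K_a = (1 − sin φ)/(1 + sin φ) = 0.3525.
γ' = 21.5 − 9.81 = 11.69 kN/m³.
Effective vertical stress at 4.0 m: σ'_v = 19.7×0.7 + 11.69×3.30 = 52.37 kPa.
σ'_h = K_a σ'_v = 0.3525 × 52.37 = 18.46 kPa; u = γ_w × 3.30 = 32.37 kPa.
Total σ_h = 18.46 + 32.37 = 50.83 kPa.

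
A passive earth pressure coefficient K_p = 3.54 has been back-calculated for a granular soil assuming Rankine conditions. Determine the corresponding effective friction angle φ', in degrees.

K_p = (1+sin φ)/(1−sin φ) ⇒ sin φ = (K_p − 1)/(K_p + 1) = 0.5595.
φ = arcsin(0.5595) = 34.02°.

34.0°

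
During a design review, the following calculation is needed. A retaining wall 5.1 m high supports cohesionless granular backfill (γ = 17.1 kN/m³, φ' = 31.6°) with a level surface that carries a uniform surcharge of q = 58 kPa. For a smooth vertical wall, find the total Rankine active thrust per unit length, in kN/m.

162 kN/m

K_a = tan²(45° − φ/2) = 0.3123.
Soil triangle: ½ K_a γ H² = 0.5×0.3123×17.1×5.1² = 69.46 kN/m.
Surcharge rectangle: K_a q H = 0.3123×58×5.1 = 92.39 kN/m.
Total = 69.46 + 92.39 = 161.9 kN/m.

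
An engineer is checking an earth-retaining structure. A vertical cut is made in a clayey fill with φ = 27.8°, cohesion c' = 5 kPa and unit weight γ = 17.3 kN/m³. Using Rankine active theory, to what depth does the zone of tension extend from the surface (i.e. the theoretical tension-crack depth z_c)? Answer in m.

0.958 m

K_a = tan²(45° − 27.8°/2) = 0.3639; √K_a = 0.6032.
The active pressure is zero where K_a γ z = 2c√K_a, so z_c = 2c/(γ√K_a) = 2×5/(17.3×0.6032) = 0.9582 m.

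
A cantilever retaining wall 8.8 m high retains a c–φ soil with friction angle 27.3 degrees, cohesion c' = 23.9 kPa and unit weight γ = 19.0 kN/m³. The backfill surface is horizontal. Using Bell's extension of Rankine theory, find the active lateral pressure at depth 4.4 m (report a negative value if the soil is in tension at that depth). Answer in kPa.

1.91 kPa

K_a = (1 − sin φ)/(1 + sin φ) = 0.3711.
σ_a = K_a γ z − 2c√K_a = 0.3711×19.0×4.4 − 2×23.9×0.6092 = 1.907 kPa.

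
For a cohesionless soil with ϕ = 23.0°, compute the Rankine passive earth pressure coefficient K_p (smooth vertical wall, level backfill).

K_p = (1 + sin φ)/(1 − sin φ) = tan²(45° + 23.0°/2) = 2.283.

2.28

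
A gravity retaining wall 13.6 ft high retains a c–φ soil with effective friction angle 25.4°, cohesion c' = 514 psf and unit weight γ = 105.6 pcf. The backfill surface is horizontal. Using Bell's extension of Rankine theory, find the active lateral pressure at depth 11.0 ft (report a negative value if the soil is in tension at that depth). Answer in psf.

K_a = (1 − sin φ)/(1 + sin φ) = 0.3996.
σ_a = K_a γ z − 2c√K_a = 0.3996×105.6×11.0 − 2×514×0.6322 = -185.6 psf.

-186 psf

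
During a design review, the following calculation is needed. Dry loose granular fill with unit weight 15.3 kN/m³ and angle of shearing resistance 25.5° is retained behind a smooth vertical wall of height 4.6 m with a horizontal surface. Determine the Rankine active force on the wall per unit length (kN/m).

64.4 kN/m

K_a = tan²(45° − φ/2) = 0.3981.
P_a = ½ K_a γ H² = 0.5 × 0.3981 × 15.3 × 4.6² = 64.44 kN/m.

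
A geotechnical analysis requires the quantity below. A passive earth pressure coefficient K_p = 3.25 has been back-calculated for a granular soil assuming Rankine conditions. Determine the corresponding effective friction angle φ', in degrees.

32.0°

K_p = (1+sin φ)/(1−sin φ) ⇒ sin φ = (K_p − 1)/(K_p + 1) = 0.5294.
φ = arcsin(0.5294) = 31.97°.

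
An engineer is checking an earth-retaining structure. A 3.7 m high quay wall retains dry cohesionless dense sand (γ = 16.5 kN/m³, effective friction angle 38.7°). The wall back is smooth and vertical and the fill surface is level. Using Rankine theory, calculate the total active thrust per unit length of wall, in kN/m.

K_a = tan²(45° − φ/2) = 0.2306.
P_a = ½ K_a γ H² = 0.5 × 0.2306 × 16.5 × 3.7² = 26.04 kN/m.

26.0 kN/m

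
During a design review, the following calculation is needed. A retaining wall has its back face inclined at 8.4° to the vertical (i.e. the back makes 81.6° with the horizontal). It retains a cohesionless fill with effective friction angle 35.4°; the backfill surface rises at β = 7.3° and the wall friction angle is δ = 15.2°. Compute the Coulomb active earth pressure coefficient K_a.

K_a = sin²(α+φ) / [sin²α · sin(α−δ) · (1 + √{sin(φ+δ)sin(φ−β) / (sin(α−δ)sin(α+β))})²].
With α = 81.6°, φ = 35.4°, δ = 15.2°, β = 7.3°: K_a = 0.3331.

0.333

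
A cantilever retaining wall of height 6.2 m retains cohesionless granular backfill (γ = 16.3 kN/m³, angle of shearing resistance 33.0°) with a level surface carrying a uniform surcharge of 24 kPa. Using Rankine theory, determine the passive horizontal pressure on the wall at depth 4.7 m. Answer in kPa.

341 kPa

K_p = (1 + sin φ)/(1 − sin φ) = 3.392.
σ_v = γz + q = 16.3 × 4.7 + 24 = 100.6 kPa.
σ_h = K_p σ_v = 3.392 × 100.6 = 341.3 kPa.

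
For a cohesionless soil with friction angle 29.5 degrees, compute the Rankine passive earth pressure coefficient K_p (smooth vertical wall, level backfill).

K_p = (1 + sin φ)/(1 − sin φ) = tan²(45° + 29.5°/2) = 2.940.

2.94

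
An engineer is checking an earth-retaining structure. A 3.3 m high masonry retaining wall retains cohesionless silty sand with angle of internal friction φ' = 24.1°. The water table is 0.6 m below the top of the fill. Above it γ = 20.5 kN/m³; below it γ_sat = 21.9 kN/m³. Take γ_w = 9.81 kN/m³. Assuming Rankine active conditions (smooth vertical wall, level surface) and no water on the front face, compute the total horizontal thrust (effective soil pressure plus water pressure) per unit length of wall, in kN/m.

K_a = tan²(45° − φ/2) = 0.4201.
γ' = 21.9 − 9.81 = 12.09 kN/m³. Depth below WT = 2.7 m.
σ'_h at WT = K_a γ d_w = 5.167 kPa; at base = 5.167 + K_a γ' × 2.7 = 18.88 kPa.
P₁ (0–0.6 m) = ½×5.167×0.6 = 1.550. P₂ (0.6–3.3 m) = ½(5.167+18.88)×2.7 = 32.47.
P_w = ½ γ_w h₂² = 0.5×9.81×2.7² = 35.76. Total = 1.550+32.47+35.76 = 69.77 kN/m.

69.8 kN/m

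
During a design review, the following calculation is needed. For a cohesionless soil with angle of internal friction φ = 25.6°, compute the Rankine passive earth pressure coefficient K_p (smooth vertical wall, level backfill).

2.52

K_p = (1 + sin φ)/(1 − sin φ) = tan²(45° + 25.6°/2) = 2.522.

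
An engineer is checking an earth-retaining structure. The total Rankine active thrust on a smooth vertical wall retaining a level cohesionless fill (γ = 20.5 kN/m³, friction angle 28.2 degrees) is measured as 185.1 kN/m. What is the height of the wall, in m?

7.10 m

K_a = 0.3582. P_a = ½ K_a γ H² ⇒ H = √(2P_a/(K_a γ)).
H = √(2×185.1/(0.3582×20.5)) = 7.100 m.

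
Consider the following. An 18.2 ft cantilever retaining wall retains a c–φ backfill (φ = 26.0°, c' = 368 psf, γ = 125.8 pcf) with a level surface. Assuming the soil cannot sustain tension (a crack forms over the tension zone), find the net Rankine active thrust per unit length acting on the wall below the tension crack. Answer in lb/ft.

K_a = 0.3905; √K_a = 0.6249.
Tension-crack depth z_c = 2c/(γ√K_a) = 2×368/(125.8×0.6249) = 9.363 ft.
σ_a at base = K_a γ H − 2c√K_a = 0.3905×125.8×18.2 − 2×368×0.6249 = 434.1 psf.
P_a = ½ × 434.1 × (H − z_c) = 0.5×434.1×8.837 = 1918 lb/ft.

1920 lb/ft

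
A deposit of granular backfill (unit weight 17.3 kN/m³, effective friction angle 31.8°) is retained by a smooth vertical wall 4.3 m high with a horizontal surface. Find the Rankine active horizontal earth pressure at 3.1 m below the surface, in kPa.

K_a = (1 − sin φ)/(1 + sin φ) = 0.3098.
σ_h = K_a γ z = 0.3098 × 17.3 × 3.1 = 16.61 kPa.

16.6 kPa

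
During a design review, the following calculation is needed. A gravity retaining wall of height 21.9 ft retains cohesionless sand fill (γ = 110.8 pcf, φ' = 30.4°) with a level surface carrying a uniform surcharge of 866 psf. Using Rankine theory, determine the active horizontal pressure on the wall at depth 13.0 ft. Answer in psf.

756 psf

K_a = (1 − sin φ)/(1 + sin φ) = 0.3280.
σ_v = γz + q = 110.8 × 13.0 + 866 = 2306 psf.
σ_h = K_a σ_v = 0.3280 × 2306 = 756.5 psf.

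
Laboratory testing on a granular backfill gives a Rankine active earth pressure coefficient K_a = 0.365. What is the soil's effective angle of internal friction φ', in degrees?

K_a = tan²(45° − φ/2) ⇒ 45° − φ/2 = arctan(√0.365) = 31.14°.
φ = 2(45° − 31.14°) = 27.72°.

27.7°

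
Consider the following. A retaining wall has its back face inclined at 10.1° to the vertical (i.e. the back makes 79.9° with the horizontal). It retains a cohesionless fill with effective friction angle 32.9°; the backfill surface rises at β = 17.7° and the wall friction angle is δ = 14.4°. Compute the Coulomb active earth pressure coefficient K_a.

K_a = sin²(α+φ) / [sin²α · sin(α−δ) · (1 + √{sin(φ+δ)sin(φ−β) / (sin(α−δ)sin(α+β))})²].
With α = 79.9°, φ = 32.9°, δ = 14.4°, β = 17.7°: K_a = 0.4507.

0.451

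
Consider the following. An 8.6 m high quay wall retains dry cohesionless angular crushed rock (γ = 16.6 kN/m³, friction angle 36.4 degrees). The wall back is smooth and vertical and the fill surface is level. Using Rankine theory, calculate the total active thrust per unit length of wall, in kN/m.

K_a = tan²(45° − φ/2) = 0.2552.
P_a = ½ K_a γ H² = 0.5 × 0.2552 × 16.6 × 8.6² = 156.6 kN/m.

157 kN/m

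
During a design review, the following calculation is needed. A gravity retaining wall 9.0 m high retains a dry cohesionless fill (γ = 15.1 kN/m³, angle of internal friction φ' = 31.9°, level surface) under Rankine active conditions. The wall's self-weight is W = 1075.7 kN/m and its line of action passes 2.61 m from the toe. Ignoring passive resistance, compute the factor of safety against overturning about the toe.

K_a = tan²(45° − 31.9°/2) = 0.3085.
P_a = ½K_aγH² = 0.5×0.3085×15.1×9.0² = 188.7 kN/m, acting at H/3 = 3.000 m above the base.
Overturning moment M_o = P_a × H/3 = 188.7 × 3.000 = 566.0.
Resisting moment M_r = W × 2.61 = 1075.7 × 2.61 = 2808.
FS_overturning = M_r/M_o = 2808/566.0 = 4.960.

4.96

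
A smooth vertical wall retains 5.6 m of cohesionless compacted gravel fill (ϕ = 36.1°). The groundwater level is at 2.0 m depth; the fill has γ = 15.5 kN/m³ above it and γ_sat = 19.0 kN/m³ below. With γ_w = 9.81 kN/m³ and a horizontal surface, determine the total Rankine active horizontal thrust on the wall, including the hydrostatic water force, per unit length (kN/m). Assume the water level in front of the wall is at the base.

116 kN/m

K_a = tan²(45° − φ/2) = 0.2585.
γ' = 19.0 − 9.81 = 9.190 kN/m³. Depth below WT = 3.6 m.
σ'_h at WT = K_a γ d_w = 8.013 kPa; at base = 8.013 + K_a γ' × 3.6 = 16.57 kPa.
P₁ (0–2.0 m) = ½×8.013×2.0 = 8.013. P₂ (2.0–5.6 m) = ½(8.013+16.57)×3.6 = 44.24.
P_w = ½ γ_w h₂² = 0.5×9.81×3.6² = 63.57. Total = 8.013+44.24+63.57 = 115.8 kN/m.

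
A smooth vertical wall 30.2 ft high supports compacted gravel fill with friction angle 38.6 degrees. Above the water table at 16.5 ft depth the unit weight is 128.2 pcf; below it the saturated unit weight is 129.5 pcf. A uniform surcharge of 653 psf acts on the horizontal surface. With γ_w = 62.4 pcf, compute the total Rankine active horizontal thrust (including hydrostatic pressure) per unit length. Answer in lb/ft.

K_a = tan²(45° − φ/2) = 0.2316.
γ' = 129.5 − 62.4 = 67.10 pcf. h₂ = H − d_w = 13.7 ft.
σ'_h: at surface K_a·q = 151.2; at WT K_a(q+γd_w) = 641.2; at base K_a(q+γd_w+γ'h₂) = 854.1 psf.
P₁ = ½(151.2+641.2)×16.5 = 6538; P₂ = ½(641.2+854.1)×13.7 = 10240; P_w = ½γ_w h₂² = 5856.
Total = 6538+10240+5856 = 22640 lb/ft.

22600 lb/ft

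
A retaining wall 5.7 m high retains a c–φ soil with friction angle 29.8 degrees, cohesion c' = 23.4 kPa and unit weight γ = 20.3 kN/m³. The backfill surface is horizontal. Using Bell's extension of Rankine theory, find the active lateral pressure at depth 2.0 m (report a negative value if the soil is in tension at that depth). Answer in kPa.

K_a = (1 − sin φ)/(1 + sin φ) = 0.3360.
σ_a = K_a γ z − 2c√K_a = 0.3360×20.3×2.0 − 2×23.4×0.5797 = -13.49 kPa.

-13.5 kPa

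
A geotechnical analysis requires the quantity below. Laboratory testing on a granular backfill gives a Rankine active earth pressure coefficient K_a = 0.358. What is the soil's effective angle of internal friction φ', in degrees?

28.2°

K_a = tan²(45° − φ/2) ⇒ 45° − φ/2 = arctan(√0.358) = 30.89°.
φ = 2(45° − 30.89°) = 28.21°.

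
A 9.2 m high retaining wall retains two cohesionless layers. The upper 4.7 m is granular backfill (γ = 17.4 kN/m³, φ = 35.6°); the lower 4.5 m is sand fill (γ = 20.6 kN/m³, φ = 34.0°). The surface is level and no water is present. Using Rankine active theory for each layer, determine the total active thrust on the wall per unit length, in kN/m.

K_a1 = tan²(45°−35.6°/2) = 0.2641; K_a2 = tan²(45°−34.0°/2) = 0.2827.
Layer 1: σ at base = K_a1 γ₁ h₁ = 21.60 kPa; P₁ = ½×21.60×4.7 = 50.76.
Layer 2: σ_v at top = γ₁h₁ = 81.78; σ_h top = K_a2×81.78 = 23.12; σ_h base = K_a2×(81.78+20.6×4.5) = 49.33.
P₂ = ½(23.12+49.33)×4.5 = 163.0. Total P_a = 50.76+163.0 = 213.8 kN/m.

214 kN/m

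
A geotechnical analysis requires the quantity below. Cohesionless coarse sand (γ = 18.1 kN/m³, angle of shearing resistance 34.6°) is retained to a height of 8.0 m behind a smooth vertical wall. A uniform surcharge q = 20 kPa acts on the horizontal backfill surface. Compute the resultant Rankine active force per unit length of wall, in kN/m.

K_a = tan²(45° − φ/2) = 0.2756.
Soil triangle: ½ K_a γ H² = 0.5×0.2756×18.1×8.0² = 159.6 kN/m.
Surcharge rectangle: K_a q H = 0.2756×20×8.0 = 44.10 kN/m.
Total = 159.6 + 44.10 = 203.8 kN/m.

204 kN/m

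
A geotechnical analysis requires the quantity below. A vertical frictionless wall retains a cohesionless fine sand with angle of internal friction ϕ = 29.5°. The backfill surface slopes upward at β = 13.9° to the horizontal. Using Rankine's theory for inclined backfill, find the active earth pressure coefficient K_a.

0.375

K_a = cos β · (cos β − √(cos²β − cos²φ)) / (cos β + √(cos²β − cos²φ)).
cos β = 0.9707, cos φ = 0.8704, √(cos²β − cos²φ) = 0.4299.
K_a = 0.9707 × (0.9707 − 0.4299)/(0.9707 + 0.4299) = 0.3749.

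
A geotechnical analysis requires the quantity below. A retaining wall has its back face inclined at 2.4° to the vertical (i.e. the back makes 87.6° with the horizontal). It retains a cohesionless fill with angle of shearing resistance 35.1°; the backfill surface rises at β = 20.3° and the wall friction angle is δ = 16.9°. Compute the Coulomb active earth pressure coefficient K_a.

0.346

K_a = sin²(α+φ) / [sin²α · sin(α−δ) · (1 + √{sin(φ+δ)sin(φ−β) / (sin(α−δ)sin(α+β))})²].
With α = 87.6°, φ = 35.1°, δ = 16.9°, β = 20.3°: K_a = 0.3462.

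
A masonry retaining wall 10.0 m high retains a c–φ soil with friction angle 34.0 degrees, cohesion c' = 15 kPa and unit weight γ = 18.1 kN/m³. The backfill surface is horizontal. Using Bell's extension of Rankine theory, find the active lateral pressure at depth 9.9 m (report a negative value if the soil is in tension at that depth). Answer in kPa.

34.7 kPa

K_a = (1 − sin φ)/(1 + sin φ) = 0.2827.
σ_a = K_a γ z − 2c√K_a = 0.2827×18.1×9.9 − 2×15×0.5317 = 34.71 kPa.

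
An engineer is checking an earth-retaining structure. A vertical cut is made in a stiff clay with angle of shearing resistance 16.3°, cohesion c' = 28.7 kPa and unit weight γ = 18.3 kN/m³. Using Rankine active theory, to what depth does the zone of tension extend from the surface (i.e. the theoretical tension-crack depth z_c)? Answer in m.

4.19 m

K_a = tan²(45° − 16.3°/2) = 0.5617; √K_a = 0.7495.
The active pressure is zero where K_a γ z = 2c√K_a, so z_c = 2c/(γ√K_a) = 2×28.7/(18.3×0.7495) = 4.185 m.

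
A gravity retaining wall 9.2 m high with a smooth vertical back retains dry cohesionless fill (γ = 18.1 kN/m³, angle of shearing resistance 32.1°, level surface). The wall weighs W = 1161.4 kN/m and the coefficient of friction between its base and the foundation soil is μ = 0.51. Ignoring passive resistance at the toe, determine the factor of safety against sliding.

K_a = tan²(45° − 32.1°/2) = 0.3060.
P_a = ½K_aγH² = 0.5×0.3060×18.1×9.2² = 234.4 kN/m, acting at H/3 = 3.067 m above the base.
FS_sliding = μW / P_a = 0.51×1161.4 / 234.4 = 2.527.

2.53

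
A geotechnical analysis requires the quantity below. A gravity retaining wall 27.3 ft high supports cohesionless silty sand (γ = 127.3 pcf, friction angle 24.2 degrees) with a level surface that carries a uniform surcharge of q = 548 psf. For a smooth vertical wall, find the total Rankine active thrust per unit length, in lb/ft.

K_a = tan²(45° − φ/2) = 0.4185.
Soil triangle: ½ K_a γ H² = 0.5×0.4185×127.3×27.3² = 19850 lb/ft.
Surcharge rectangle: K_a q H = 0.4185×548×27.3 = 6261 lb/ft.
Total = 19850 + 6261 = 26110 lb/ft.

26100 lb/ft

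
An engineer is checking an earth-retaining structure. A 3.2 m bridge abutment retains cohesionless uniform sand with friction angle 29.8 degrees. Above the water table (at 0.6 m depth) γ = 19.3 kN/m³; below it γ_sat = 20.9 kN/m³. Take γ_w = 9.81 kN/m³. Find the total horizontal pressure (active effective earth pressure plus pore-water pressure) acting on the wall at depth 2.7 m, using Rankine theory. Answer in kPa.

32.3 kPa

K_a = (1 − sin φ)/(1 + sin φ) = 0.3360.
γ' = 20.9 − 9.81 = 11.09 kN/m³.
Effective vertical stress at 2.7 m: σ'_v = 19.3×0.6 + 11.09×2.10 = 34.87 kPa.
σ'_h = K_a σ'_v = 0.3360 × 34.87 = 11.72 kPa; u = γ_w × 2.10 = 20.60 kPa.
Total σ_h = 11.72 + 20.60 = 32.32 kPa.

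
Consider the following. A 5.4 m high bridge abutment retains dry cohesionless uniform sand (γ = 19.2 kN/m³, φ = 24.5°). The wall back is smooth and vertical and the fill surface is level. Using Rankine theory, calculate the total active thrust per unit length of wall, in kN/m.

K_a = tan²(45° − φ/2) = 0.4137.
P_a = ½ K_a γ H² = 0.5 × 0.4137 × 19.2 × 5.4² = 115.8 kN/m.

116 kN/m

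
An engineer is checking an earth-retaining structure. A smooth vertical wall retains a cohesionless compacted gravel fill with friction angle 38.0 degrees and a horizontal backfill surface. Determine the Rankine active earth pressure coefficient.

0.238

K_a = tan²(45° − φ/2) = tan²(26.00°) = 0.2379.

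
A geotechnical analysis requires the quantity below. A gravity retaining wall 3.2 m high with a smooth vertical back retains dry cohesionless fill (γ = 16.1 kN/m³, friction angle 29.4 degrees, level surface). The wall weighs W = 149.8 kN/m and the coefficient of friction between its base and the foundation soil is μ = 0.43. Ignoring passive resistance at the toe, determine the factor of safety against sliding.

K_a = tan²(45° − 29.4°/2) = 0.3415.
P_a = ½K_aγH² = 0.5×0.3415×16.1×3.2² = 28.15 kN/m, acting at H/3 = 1.067 m above the base.
FS_sliding = μW / P_a = 0.43×149.8 / 28.15 = 2.288.

2.29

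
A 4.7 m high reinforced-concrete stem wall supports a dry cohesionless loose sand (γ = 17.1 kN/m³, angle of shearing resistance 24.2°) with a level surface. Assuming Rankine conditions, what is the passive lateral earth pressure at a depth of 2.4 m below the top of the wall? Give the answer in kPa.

K_p = (1 + sin φ)/(1 − sin φ) = 2.389.
σ_h = K_p γ z = 2.389 × 17.1 × 2.4 = 98.06 kPa.

98.1 kPa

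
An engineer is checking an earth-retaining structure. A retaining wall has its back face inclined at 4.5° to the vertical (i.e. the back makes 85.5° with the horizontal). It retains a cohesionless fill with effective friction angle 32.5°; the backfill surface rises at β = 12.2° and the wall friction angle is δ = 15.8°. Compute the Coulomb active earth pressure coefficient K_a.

K_a = sin²(α+φ) / [sin²α · sin(α−δ) · (1 + √{sin(φ+δ)sin(φ−β) / (sin(α−δ)sin(α+β))})²].
With α = 85.5°, φ = 32.5°, δ = 15.8°, β = 12.2°: K_a = 0.3583.

0.358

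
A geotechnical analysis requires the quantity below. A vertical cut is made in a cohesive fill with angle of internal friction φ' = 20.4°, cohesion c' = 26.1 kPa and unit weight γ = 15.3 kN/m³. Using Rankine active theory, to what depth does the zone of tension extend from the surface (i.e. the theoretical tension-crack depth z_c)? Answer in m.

4.91 m

K_a = tan²(45° − 20.4°/2) = 0.4831; √K_a = 0.6950.
The active pressure is zero where K_a γ z = 2c√K_a, so z_c = 2c/(γ√K_a) = 2×26.1/(15.3×0.6950) = 4.909 m.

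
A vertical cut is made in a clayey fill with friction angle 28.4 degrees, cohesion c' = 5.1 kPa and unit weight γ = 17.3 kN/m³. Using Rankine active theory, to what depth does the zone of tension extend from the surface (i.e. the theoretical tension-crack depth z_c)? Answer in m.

0.989 m

K_a = tan²(45° − 28.4°/2) = 0.3554; √K_a = 0.5961.
The active pressure is zero where K_a γ z = 2c√K_a, so z_c = 2c/(γ√K_a) = 2×5.1/(17.3×0.5961) = 0.9891 m.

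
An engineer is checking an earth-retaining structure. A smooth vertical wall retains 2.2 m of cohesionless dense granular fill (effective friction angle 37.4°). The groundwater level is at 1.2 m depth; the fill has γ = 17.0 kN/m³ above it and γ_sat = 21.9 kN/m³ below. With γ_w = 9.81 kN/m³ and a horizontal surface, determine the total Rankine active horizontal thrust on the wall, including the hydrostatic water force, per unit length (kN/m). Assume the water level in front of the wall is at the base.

14.4 kN/m

K_a = tan²(45° − φ/2) = 0.2443.
γ' = 21.9 − 9.81 = 12.09 kN/m³. Depth below WT = 1.0 m.
σ'_h at WT = K_a γ d_w = 4.983 kPa; at base = 4.983 + K_a γ' × 1.0 = 7.936 kPa.
P₁ (0–1.2 m) = ½×4.983×1.2 = 2.990. P₂ (1.2–2.2 m) = ½(4.983+7.936)×1.0 = 6.460.
P_w = ½ γ_w h₂² = 0.5×9.81×1.0² = 4.905. Total = 2.990+6.460+4.905 = 14.35 kN/m.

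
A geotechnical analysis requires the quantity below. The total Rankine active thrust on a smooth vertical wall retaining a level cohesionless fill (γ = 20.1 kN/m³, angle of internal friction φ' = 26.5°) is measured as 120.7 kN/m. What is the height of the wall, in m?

K_a = 0.3829. P_a = ½ K_a γ H² ⇒ H = √(2P_a/(K_a γ)).
H = √(2×120.7/(0.3829×20.1)) = 5.600 m.

5.60 m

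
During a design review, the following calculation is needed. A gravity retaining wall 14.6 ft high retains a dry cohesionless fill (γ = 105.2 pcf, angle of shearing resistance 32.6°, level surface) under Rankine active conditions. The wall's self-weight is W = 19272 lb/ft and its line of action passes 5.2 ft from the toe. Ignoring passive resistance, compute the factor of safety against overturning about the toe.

K_a = tan²(45° − 32.6°/2) = 0.2997.
P_a = ½K_aγH² = 0.5×0.2997×105.2×14.6² = 3361 lb/ft, acting at H/3 = 4.867 ft above the base.
Overturning moment M_o = P_a × H/3 = 3361 × 4.867 = 16360.
Resisting moment M_r = W × 5.2 = 19272 × 5.2 = 100200.
FS_overturning = M_r/M_o = 100200/16360 = 6.127.

6.13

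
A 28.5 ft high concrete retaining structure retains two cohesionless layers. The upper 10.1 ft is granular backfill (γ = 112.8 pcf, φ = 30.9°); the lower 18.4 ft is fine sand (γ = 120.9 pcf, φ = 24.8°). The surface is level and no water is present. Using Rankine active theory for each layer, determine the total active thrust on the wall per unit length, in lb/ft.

18800 lb/ft

K_a1 = tan²(45°−30.9°/2) = 0.3214; K_a2 = tan²(45°−24.8°/2) = 0.4090.
Layer 1: σ at base = K_a1 γ₁ h₁ = 366.2 psf; P₁ = ½×366.2×10.1 = 1849.
Layer 2: σ_v at top = γ₁h₁ = 1139; σ_h top = K_a2×1139 = 466.0; σ_h base = K_a2×(1139+120.9×18.4) = 1376.
P₂ = ½(466.0+1376)×18.4 = 16940. Total P_a = 1849+16940 = 18790 lb/ft.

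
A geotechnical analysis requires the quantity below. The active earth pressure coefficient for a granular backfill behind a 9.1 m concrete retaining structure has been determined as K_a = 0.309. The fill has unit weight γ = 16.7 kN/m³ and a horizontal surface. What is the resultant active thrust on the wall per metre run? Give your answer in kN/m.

214 kN/m

P = ½ K_a γ H² = 0.5 × 0.309 × 16.7 × 9.1² = 213.7 kN/m.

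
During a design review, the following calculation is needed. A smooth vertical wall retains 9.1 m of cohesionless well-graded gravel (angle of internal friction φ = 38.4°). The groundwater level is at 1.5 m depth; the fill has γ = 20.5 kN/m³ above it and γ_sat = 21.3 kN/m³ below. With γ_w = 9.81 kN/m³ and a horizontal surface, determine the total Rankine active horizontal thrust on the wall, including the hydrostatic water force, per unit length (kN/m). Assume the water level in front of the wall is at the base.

K_a = tan²(45° − φ/2) = 0.2337.
γ' = 21.3 − 9.81 = 11.49 kN/m³. Depth below WT = 7.6 m.
σ'_h at WT = K_a γ d_w = 7.186 kPa; at base = 7.186 + K_a γ' × 7.6 = 27.59 kPa.
P₁ (0–1.5 m) = ½×7.186×1.5 = 5.390. P₂ (1.5–9.1 m) = ½(7.186+27.59)×7.6 = 132.2.
P_w = ½ γ_w h₂² = 0.5×9.81×7.6² = 283.3. Total = 5.390+132.2+283.3 = 420.9 kN/m.

421 kN/m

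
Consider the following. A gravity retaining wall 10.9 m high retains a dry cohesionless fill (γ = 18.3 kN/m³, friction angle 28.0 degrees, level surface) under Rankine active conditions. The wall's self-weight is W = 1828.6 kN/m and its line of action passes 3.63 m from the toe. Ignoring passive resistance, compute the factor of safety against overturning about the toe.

4.65

K_a = tan²(45° − 28.0°/2) = 0.3610.
P_a = ½K_aγH² = 0.5×0.3610×18.3×10.9² = 392.5 kN/m, acting at H/3 = 3.633 m above the base.
Overturning moment M_o = P_a × H/3 = 392.5 × 3.633 = 1426.
Resisting moment M_r = W × 3.63 = 1828.6 × 3.63 = 6638.
FS_overturning = M_r/M_o = 6638/1426 = 4.655.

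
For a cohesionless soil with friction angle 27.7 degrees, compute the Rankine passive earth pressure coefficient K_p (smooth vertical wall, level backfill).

K_p = (1 + sin φ)/(1 − sin φ) = tan²(45° + 27.7°/2) = 2.737.

2.74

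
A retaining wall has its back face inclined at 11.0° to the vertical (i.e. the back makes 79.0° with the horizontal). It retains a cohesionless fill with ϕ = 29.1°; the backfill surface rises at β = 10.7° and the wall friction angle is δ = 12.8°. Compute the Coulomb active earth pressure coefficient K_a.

K_a = sin²(α+φ) / [sin²α · sin(α−δ) · (1 + √{sin(φ+δ)sin(φ−β) / (sin(α−δ)sin(α+β))})²].
With α = 79.0°, φ = 29.1°, δ = 12.8°, β = 10.7°: K_a = 0.4678.

0.468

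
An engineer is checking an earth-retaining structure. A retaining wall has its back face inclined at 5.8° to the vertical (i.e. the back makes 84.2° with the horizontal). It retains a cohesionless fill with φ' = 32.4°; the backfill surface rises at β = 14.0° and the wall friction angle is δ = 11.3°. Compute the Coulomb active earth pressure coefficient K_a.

K_a = sin²(α+φ) / [sin²α · sin(α−δ) · (1 + √{sin(φ+δ)sin(φ−β) / (sin(α−δ)sin(α+β))})²].
With α = 84.2°, φ = 32.4°, δ = 11.3°, β = 14.0°: K_a = 0.3858.

0.386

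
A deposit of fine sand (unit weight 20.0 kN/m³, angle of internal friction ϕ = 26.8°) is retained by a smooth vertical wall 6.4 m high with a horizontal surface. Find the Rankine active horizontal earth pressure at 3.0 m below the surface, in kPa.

22.7 kPa

K_a = (1 − sin φ)/(1 + sin φ) = 0.3785.
σ_h = K_a γ z = 0.3785 × 20.0 × 3.0 = 22.71 kPa.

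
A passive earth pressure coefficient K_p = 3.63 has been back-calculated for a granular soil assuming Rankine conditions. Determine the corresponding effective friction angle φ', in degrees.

34.6°

K_p = (1+sin φ)/(1−sin φ) ⇒ sin φ = (K_p − 1)/(K_p + 1) = 0.5680.
φ = arcsin(0.5680) = 34.61°.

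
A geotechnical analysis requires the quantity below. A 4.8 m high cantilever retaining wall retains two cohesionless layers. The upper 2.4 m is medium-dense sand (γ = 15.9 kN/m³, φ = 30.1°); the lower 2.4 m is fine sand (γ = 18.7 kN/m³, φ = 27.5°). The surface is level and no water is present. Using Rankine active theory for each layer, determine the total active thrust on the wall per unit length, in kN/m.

68.8 kN/m

K_a1 = tan²(45°−30.1°/2) = 0.3320; K_a2 = tan²(45°−27.5°/2) = 0.3682.
Layer 1: σ at base = K_a1 γ₁ h₁ = 12.67 kPa; P₁ = ½×12.67×2.4 = 15.20.
Layer 2: σ_v at top = γ₁h₁ = 38.16; σ_h top = K_a2×38.16 = 14.05; σ_h base = K_a2×(38.16+18.7×2.4) = 30.58.
P₂ = ½(14.05+30.58)×2.4 = 53.55. Total P_a = 15.20+53.55 = 68.76 kN/m.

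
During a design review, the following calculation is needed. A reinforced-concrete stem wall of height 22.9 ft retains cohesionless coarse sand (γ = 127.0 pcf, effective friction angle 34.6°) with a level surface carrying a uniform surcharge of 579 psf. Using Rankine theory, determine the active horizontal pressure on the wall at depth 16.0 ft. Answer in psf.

K_a = (1 − sin φ)/(1 + sin φ) = 0.2756.
σ_v = γz + q = 127.0 × 16.0 + 579 = 2611 psf.
σ_h = K_a σ_v = 0.2756 × 2611 = 719.7 psf.

720 psf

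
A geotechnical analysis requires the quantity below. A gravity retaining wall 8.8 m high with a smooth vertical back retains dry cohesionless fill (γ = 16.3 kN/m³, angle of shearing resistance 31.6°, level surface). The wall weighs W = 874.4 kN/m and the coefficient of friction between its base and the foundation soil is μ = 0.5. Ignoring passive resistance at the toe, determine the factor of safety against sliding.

K_a = tan²(45° − 31.6°/2) = 0.3123.
P_a = ½K_aγH² = 0.5×0.3123×16.3×8.8² = 197.1 kN/m, acting at H/3 = 2.933 m above the base.
FS_sliding = μW / P_a = 0.5×874.4 / 197.1 = 2.218.

2.22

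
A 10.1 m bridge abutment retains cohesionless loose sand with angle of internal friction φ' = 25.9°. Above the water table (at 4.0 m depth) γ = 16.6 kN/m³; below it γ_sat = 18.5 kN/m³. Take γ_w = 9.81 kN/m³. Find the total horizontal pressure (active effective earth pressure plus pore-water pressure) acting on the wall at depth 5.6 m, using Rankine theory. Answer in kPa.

47.2 kPa

K_a = (1 − sin φ)/(1 + sin φ) = 0.3920.
γ' = 18.5 − 9.81 = 8.690 kN/m³.
Effective vertical stress at 5.6 m: σ'_v = 16.6×4.0 + 8.690×1.60 = 80.30 kPa.
σ'_h = K_a σ'_v = 0.3920 × 80.30 = 31.48 kPa; u = γ_w × 1.60 = 15.70 kPa.
Total σ_h = 31.48 + 15.70 = 47.17 kPa.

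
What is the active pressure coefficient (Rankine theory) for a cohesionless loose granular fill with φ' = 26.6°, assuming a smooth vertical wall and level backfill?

0.381

K_a = (1 − sin φ)/(1 + sin φ) = (1 − sin 26.6°)/(1 + sin 26.6°) = 0.3814.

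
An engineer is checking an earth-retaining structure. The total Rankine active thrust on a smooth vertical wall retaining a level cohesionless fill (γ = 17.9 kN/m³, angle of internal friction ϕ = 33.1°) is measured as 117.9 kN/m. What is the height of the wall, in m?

K_a = 0.2936. P_a = ½ K_a γ H² ⇒ H = √(2P_a/(K_a γ)).
H = √(2×117.9/(0.2936×17.9)) = 6.699 m.

6.70 m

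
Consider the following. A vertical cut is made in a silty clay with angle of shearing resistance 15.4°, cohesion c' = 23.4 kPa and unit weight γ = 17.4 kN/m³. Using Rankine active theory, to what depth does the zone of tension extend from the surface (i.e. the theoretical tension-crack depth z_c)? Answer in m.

3.53 m

K_a = tan²(45° − 15.4°/2) = 0.5803; √K_a = 0.7618.
The active pressure is zero where K_a γ z = 2c√K_a, so z_c = 2c/(γ√K_a) = 2×23.4/(17.4×0.7618) = 3.531 m.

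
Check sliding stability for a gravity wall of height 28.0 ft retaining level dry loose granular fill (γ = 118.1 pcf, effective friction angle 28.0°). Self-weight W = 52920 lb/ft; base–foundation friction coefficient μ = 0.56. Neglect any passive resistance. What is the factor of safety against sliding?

1.77

K_a = tan²(45° − 28.0°/2) = 0.3610.
P_a = ½K_aγH² = 0.5×0.3610×118.1×28.0² = 16710 lb/ft, acting at H/3 = 9.333 ft above the base.
FS_sliding = μW / P_a = 0.56×52920 / 16710 = 1.773.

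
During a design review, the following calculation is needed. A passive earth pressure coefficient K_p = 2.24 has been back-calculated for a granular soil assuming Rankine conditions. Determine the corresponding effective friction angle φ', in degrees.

22.5°

K_p = (1+sin φ)/(1−sin φ) ⇒ sin φ = (K_p − 1)/(K_p + 1) = 0.3827.
φ = arcsin(0.3827) = 22.50°.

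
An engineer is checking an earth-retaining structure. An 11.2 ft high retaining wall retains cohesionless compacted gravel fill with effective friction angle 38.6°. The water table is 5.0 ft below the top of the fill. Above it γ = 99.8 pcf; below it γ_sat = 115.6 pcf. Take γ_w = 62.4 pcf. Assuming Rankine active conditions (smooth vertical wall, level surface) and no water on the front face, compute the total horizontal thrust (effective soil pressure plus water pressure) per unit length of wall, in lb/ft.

K_a = tan²(45° − φ/2) = 0.2316.
γ' = 115.6 − 62.4 = 53.20 pcf. Depth below WT = 6.2 ft.
σ'_h at WT = K_a γ d_w = 115.6 psf; at base = 115.6 + K_a γ' × 6.2 = 192.0 psf.
P₁ (0–5.0 ft) = ½×115.6×5.0 = 288.9. P₂ (5.0–11.2 ft) = ½(115.6+192.0)×6.2 = 953.4.
P_w = ½ γ_w h₂² = 0.5×62.4×6.2² = 1199. Total = 288.9+953.4+1199 = 2442 lb/ft.

2440 lb/ft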